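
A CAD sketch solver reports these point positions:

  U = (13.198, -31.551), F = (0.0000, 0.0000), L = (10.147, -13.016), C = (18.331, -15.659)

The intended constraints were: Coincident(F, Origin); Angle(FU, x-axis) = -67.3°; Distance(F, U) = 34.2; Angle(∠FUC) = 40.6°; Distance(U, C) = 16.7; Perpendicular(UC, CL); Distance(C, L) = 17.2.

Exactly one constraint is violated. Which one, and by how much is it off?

Distance(C, L) = 17.2 — off by 8.60.

F = (0.00, 0.00) ✓; FU at -67.30° ✓; |FU| = 34.20 ✓; ∠FUC = 40.60° ✓; |UC| = 16.70 ✓; ∠(UC, CL) = 90.00° ✓; |CL| = 8.600 ✗.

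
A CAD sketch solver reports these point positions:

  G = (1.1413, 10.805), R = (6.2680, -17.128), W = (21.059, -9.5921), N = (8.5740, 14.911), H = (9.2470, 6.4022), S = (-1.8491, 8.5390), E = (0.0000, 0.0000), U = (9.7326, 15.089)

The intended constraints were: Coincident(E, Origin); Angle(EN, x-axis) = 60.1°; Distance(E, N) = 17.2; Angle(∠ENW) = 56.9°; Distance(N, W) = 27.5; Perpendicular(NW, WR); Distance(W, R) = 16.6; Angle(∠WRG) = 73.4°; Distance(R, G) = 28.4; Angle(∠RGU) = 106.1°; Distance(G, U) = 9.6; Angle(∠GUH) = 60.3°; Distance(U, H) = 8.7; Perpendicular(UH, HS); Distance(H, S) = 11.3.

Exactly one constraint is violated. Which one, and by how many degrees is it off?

Perpendicular(UH, HS) — off by 7.70°.

E = (0.00, 0.00) ✓; EN at 60.10° ✓; |EN| = 17.20 ✓; ∠ENW = 56.90° ✓; |NW| = 27.50 ✓; ∠(NW, WR) = 90.00° ✓; |WR| = 16.60 ✓; ∠WRG = 73.40° ✓; |RG| = 28.40 ✓; ∠RGU = 106.1° ✓; |GU| = 9.600 ✓; ∠GUH = 60.30° ✓; |UH| = 8.700 ✓; ∠(UH, HS) = 97.70° ✗; |HS| = 11.30 ✓.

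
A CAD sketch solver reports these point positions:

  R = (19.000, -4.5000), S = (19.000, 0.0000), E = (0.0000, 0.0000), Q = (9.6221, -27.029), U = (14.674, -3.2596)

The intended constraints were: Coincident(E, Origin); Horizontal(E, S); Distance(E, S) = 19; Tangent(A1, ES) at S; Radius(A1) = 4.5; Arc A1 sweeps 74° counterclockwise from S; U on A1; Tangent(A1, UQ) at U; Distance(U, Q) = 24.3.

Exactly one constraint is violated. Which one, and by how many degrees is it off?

Tangent(A1, UQ) at U — off by 4.00°.

E = (0.00, 0.00) ✓; E.y = 0.00, S.y = 0.00 ✓; |ES| = 19.00 ✓; ∠(RS, SE) = 90.00° ✓; |RS| = 4.500 ✓; bearing(R→U) − bearing(R→S) = 74.00° ✓; |RU| = 4.500 ✓; ∠(RU, UQ) = 86.00° ✗; |UQ| = 24.30 ✓.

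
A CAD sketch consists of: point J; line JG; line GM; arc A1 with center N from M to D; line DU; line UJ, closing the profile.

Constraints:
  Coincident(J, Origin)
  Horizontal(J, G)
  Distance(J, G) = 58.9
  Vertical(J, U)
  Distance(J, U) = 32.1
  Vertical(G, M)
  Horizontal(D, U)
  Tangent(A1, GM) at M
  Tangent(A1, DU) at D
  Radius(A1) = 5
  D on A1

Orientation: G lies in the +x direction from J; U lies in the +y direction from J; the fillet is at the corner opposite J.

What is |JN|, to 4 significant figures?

60.33

J is at the origin; JG is horizontal with |JG| = 58.9 and G on the +x side, so G = (58.90, 0.000). J and U share the same x with |JU| = 32.1 and U on the +y side, so U = (0.000, 32.10). The virtual corner opposite J is at (58.90, 32.10). A1 meets GM tangentially, so NM is at right angles to GM and A1 meets DU tangentially, so ND is at right angles to DU, with radius 5.0, so the center N sits 5.0 in from both sides at N = (53.90, 27.10). Then |JN| = |N − J| = 60.33.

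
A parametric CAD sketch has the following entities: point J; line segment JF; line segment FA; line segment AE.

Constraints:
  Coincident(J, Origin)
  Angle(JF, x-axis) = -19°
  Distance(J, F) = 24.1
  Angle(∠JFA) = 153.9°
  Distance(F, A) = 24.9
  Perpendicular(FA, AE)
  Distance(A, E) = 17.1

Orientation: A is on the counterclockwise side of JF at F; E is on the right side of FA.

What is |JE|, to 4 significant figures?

54.16

J is at the origin; JF runs at -19.0° with length 24.1, so F = 24.1·(cos -19.0°, sin -19.0°) = (22.79, -7.846). ∠JFA = 153.9°, so FA runs at -19.0° + (180° − 153.9°) = 7.100° from the x-axis; with |FA| = 24.9, A = F + 24.9·(cos 7.100°, sin 7.100°) = (47.50, -4.769). FA is perpendicular to AE; with |AE| = 17.1 on the right of FA, E = A + 17.1·(0.1236, -0.9923) = (49.61, -21.74). Then |JE| = |E − J| = 54.16.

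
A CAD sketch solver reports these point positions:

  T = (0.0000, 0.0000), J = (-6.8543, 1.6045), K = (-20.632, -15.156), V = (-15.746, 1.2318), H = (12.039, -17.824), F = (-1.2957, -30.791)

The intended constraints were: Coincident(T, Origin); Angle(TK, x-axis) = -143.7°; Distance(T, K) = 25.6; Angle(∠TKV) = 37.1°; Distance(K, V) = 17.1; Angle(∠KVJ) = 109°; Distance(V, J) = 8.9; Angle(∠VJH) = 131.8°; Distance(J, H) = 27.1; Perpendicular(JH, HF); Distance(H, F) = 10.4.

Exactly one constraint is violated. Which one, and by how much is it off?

Distance(H, F) = 10.4 — off by 8.20.

T = (0.00, 0.00) ✓; TK at -143.7° ✓; |TK| = 25.60 ✓; ∠TKV = 37.10° ✓; |KV| = 17.10 ✓; ∠KVJ = 109.0° ✓; |VJ| = 8.900 ✓; ∠VJH = 131.8° ✓; |JH| = 27.10 ✓; ∠(JH, HF) = 90.00° ✓; |HF| = 18.60 ✗.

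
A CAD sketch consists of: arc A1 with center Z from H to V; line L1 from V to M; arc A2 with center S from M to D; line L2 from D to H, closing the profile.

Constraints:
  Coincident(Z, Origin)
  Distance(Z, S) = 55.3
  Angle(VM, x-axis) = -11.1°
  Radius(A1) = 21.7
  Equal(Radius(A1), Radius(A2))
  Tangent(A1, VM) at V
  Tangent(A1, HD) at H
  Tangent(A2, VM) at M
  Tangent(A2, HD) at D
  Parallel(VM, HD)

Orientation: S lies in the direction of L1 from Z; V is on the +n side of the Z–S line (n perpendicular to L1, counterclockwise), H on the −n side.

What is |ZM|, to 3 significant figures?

59.4

The slot axis is L1's direction at -11.1°, so u = (cos -11.1°, sin -11.1°) = (0.981, -0.193) and n = (−sin -11.1°, cos -11.1°) = (0.193, 0.981). Z is at the origin and S lies 55.3 along u from Z, so S = 55.3·u = (54.3, -10.6). Tangency of A1 to both parallel lines with radius 21.7 puts V and H at Z ± 21.7·n: V = (4.18, 21.3), H = (-4.18, -21.3). Equal radii place M and D the same way about S: M = S + 21.7·n = (58.4, 10.6), D = S − 21.7·n = (50.1, -31.9). Then |ZM| = |M − Z| = 59.4.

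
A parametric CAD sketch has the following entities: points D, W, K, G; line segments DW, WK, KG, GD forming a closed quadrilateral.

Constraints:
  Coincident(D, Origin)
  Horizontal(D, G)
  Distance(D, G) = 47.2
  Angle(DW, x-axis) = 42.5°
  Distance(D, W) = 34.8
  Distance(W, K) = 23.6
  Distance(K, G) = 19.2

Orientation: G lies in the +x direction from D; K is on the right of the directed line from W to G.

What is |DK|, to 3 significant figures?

28.0

Checks: |WK| = 23.60 ✓; |KG| = 19.20 ✓.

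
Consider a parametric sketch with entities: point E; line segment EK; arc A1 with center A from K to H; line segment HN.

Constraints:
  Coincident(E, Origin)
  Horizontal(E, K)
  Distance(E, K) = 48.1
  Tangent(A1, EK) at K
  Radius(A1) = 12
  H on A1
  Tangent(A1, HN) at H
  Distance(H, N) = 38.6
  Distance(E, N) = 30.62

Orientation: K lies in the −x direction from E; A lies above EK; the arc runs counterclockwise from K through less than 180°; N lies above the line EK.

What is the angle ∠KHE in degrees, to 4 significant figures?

155.1°

Checks: E.y = 0.00, K.y = 0.00 ✓; |AH| = 12.00 ✓; ∠(AH, HN) = 90.00° ✓; |HN| = 38.60 ✓; |EN| = 30.62 ✓.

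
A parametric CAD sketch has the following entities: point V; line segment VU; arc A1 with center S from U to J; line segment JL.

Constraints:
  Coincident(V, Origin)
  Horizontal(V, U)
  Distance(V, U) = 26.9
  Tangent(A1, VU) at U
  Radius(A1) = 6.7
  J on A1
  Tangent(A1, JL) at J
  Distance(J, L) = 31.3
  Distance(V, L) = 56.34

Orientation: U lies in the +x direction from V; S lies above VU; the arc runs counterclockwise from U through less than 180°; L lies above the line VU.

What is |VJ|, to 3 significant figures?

33.2

V is at the origin; V and U share the same y with |VU| = 26.9 and U on the +x side, so U = (26.9, 0.00). A1 meets VU tangentially, so SU is at right angles to VU, so S = U + (0, 6.7) = (26.9, 6.70). Since SJ ⟂ JL (tangency), |SL| = √(6.7² + 31.3²) = 32.0 regardless of where J sits on A1. So L lies on both circle(V, 56.34) and circle(S, 32.0); the above-VU intersection is L = (46.2, 32.2). J is the foot of the tangent from L: J = (33.0, 3.87).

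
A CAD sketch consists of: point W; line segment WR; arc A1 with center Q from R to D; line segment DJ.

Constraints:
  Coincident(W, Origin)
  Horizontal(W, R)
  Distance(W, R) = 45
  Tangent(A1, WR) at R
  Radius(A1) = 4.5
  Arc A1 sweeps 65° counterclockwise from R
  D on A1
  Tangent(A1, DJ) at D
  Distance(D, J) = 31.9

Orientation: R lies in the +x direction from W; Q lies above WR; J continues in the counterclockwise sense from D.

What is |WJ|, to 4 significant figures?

70.05

W is at the origin; W and R share the same y with |WR| = 45.0 and R on the +x side, so R = (45.00, 0.000). The tangent condition forces QR to be normal to WR, so Q = R + (0, 4.5) = (45.00, 4.500). On A1, R sits at bearing -90° from Q; a 65° counterclockwise sweep puts D at bearing -25°, so D = Q + 4.5·(cos -25°, sin -25°) = (49.08, 2.598). The tangent condition forces QD to be normal to DJ, so DJ runs along (−sin -25°, cos -25°); with |DJ| = 31.9, J = (62.56, 31.51). Then |WJ| = |J − W| = 70.05.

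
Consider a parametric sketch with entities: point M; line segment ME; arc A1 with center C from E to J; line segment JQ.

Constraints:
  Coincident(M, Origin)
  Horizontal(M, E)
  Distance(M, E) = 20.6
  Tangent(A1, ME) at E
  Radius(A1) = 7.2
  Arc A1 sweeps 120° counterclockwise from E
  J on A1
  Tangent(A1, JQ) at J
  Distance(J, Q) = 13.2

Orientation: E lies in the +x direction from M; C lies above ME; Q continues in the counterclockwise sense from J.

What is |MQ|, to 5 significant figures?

30.062

On A1, E sits at bearing -90° from C; a 120° counterclockwise sweep puts J at bearing 30°, so J = C + 7.2·(cos 30°, sin 30°) = (26.835, 10.800). Since A1 is tangent to JQ there, CJ ⟂ JQ, so JQ runs along (−sin 30°, cos 30°); with |JQ| = 13.2, Q = (20.235, 22.232). Then |MQ| = |Q − M| = 30.062.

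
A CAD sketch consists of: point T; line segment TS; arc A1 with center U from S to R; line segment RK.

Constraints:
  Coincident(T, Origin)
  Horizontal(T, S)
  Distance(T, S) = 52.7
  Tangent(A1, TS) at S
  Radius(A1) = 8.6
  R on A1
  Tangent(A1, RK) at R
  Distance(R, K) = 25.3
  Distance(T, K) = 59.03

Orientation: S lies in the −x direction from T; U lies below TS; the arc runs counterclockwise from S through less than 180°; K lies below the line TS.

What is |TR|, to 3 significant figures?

61.5

Checks: |US| = 8.600 ✓; |UR| = 8.600 ✓; ∠(UR, RK) = 90.00° ✓; |RK| = 25.30 ✓; |TK| = 59.03 ✓.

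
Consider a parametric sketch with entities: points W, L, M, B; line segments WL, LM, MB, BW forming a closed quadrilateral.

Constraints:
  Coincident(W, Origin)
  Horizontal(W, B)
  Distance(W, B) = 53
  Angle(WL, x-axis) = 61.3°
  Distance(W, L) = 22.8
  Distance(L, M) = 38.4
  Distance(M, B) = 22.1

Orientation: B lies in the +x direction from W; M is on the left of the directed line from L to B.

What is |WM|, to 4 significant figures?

53.91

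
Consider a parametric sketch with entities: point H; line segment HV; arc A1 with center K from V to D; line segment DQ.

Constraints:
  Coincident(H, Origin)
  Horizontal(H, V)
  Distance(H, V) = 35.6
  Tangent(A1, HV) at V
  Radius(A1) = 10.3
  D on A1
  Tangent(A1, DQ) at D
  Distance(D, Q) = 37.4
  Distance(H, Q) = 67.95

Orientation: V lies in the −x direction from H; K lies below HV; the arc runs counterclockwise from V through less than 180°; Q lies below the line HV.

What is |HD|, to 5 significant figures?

46.779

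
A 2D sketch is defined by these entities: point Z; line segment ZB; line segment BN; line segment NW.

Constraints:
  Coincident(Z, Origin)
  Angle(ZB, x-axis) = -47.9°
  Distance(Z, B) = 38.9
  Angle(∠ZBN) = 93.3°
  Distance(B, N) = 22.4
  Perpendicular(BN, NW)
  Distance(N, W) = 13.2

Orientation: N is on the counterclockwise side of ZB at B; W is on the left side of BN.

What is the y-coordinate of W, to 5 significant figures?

-4.5397

∠ZBN = 93.3°, so BN runs at -47.9° + (180° − 93.3°) = 38.800° from the x-axis; with |BN| = 22.4, N = B + 22.4·(cos 38.800°, sin 38.800°) = (43.537, -14.827). BN ⟂ NW; with |NW| = 13.2 on the left of BN, W = N + 13.2·(-0.62660, 0.77934) = (35.266, -4.5397). So W.y = -4.5397.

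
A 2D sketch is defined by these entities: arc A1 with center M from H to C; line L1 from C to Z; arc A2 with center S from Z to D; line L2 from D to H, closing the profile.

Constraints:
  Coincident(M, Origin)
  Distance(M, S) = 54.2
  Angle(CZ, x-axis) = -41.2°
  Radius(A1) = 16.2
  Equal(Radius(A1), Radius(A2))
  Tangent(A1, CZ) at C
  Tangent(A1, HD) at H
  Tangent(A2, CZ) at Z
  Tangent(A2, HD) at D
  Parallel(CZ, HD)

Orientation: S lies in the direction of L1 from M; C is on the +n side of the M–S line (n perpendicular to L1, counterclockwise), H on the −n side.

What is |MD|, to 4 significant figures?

56.57

Tangency of A1 to both parallel lines with radius 16.2 puts C and H at M ± 16.2·n: C = (10.67, 12.19), H = (-10.67, -12.19). Equal radii place Z and D the same way about S: Z = S + 16.2·n = (51.45, -23.51), D = S − 16.2·n = (30.11, -47.89). Then |MD| = |D − M| = 56.57.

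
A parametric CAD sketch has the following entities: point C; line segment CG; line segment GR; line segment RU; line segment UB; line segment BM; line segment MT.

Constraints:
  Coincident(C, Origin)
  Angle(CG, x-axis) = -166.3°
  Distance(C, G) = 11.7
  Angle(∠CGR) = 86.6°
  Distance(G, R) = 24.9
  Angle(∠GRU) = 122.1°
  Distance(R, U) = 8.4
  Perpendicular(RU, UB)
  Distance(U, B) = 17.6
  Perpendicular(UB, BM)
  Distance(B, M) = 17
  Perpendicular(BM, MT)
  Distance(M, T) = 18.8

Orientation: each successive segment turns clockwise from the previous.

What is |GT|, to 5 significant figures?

22.769

UB is perpendicular to BM, so BM runs at -137.60°; with |BM| = 17.0, M = (-10.302, 2.9319). BM ⟂ MT, so MT runs at 132.40°; with |MT| = 18.8, T = (-22.979, 16.815). Then |GT| = |T − G| = 22.769.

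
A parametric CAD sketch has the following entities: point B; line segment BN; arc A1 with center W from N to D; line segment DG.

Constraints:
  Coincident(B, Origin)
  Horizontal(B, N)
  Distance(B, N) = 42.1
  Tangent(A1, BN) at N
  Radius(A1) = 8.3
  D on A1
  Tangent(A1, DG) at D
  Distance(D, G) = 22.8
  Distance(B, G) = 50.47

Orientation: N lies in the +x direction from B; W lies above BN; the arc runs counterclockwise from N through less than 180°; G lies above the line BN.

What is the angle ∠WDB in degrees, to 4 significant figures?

14.08°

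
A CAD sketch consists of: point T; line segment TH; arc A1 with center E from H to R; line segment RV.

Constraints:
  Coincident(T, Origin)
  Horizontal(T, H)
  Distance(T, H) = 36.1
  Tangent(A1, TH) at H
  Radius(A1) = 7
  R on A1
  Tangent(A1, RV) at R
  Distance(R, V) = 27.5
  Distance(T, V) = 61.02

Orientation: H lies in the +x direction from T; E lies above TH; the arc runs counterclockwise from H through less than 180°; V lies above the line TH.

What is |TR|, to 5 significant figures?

42.735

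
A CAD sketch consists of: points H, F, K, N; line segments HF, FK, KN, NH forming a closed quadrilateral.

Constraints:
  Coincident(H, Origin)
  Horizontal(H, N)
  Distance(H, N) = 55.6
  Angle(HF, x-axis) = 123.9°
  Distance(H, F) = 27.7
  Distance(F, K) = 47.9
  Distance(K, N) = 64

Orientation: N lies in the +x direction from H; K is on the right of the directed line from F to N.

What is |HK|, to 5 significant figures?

23.829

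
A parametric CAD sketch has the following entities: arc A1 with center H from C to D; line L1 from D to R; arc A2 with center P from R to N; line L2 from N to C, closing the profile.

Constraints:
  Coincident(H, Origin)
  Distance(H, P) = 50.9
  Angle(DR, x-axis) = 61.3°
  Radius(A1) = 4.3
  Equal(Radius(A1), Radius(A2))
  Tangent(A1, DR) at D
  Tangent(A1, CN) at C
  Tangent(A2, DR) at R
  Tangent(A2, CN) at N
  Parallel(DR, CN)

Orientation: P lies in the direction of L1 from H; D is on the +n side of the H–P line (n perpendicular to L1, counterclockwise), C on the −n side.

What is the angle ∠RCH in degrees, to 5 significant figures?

80.410°

The slot axis is L1's direction at 61.3°, so u = (cos 61.3°, sin 61.3°) = (0.48022, 0.87715) and n = (−sin 61.3°, cos 61.3°) = (-0.87715, 0.48022). H is at the origin and P lies 50.9 along u from H, so P = 50.9·u = (24.443, 44.647). Tangency of A1 to both parallel lines with radius 4.3 puts D and C at H ± 4.3·n: D = (-3.7717, 2.0650), C = (3.7717, -2.0650). Equal radii place R and N the same way about P: R = P + 4.3·n = (20.672, 46.712), N = P − 4.3·n = (28.215, 42.582). Then cos ∠RCH = CR·CH / (|CR||CH|), giving 80.410°.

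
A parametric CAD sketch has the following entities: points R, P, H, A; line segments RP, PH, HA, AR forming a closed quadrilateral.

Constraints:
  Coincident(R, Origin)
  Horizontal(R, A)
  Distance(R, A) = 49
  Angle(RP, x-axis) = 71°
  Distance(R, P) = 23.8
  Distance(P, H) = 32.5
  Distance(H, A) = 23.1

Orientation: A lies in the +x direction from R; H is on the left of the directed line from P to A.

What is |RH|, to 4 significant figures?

45.55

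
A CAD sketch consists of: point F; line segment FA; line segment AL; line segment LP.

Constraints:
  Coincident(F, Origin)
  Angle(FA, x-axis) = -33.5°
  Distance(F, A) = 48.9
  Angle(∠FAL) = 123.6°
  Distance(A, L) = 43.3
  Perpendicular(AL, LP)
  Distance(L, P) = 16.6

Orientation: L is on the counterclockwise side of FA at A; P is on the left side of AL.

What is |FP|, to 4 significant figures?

74.38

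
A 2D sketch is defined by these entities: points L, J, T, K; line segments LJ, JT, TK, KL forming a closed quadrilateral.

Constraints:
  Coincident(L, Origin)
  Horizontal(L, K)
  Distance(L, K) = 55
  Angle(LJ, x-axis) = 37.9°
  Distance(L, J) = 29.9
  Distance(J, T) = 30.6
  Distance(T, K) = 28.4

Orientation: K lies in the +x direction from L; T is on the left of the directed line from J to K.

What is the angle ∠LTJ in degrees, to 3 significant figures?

9.38°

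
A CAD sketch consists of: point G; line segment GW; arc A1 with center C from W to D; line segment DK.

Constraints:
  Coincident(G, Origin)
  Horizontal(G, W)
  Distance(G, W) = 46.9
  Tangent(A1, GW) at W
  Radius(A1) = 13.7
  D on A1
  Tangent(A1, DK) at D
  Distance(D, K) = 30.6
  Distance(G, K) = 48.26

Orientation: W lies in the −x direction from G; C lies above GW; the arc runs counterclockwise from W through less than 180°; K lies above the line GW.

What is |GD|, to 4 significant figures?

35.19

G is at the origin; GW is horizontal with |GW| = 46.9 and W on the −x side, so W = (-46.90, 0.000). Since A1 is tangent to GW there, CW ⟂ GW, so C = W + (0, 13.7) = (-46.90, 13.70). Since CD ⟂ DK (tangency), |CK| = √(13.7² + 30.6²) = 33.53 regardless of where D sits on A1. So K lies on both circle(G, 48.26) and circle(C, 33.53); the above-GW intersection is K = (-26.52, 40.32). D is the foot of the tangent from K: D = (-33.57, 10.54).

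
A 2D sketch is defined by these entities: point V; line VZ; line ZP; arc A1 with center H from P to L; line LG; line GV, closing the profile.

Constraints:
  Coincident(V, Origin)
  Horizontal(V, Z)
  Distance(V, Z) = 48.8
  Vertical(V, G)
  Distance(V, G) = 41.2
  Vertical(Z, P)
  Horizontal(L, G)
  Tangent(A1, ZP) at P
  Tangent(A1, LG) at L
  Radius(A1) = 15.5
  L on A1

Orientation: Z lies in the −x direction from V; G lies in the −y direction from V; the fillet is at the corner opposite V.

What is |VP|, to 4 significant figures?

55.15

V is at the origin; V and Z share the same y with |VZ| = 48.8 and Z on the −x side, so Z = (-48.80, 0.000). VG is vertical with |VG| = 41.2 and G on the −y side, so G = (0.000, -41.20). The virtual corner opposite V is at (-48.80, -41.20). Tangency of A1 to ZP means the radius HP is perpendicular to ZP and tangency of A1 to LG means the radius HL is perpendicular to LG, with radius 15.5, so the center H sits 15.5 in from both sides at H = (-33.30, -25.70). That places the tangent points at P = (-48.80, -25.70) on ZP and L = (-33.30, -41.20) on LG. Then |VP| = |P − V| = 55.15.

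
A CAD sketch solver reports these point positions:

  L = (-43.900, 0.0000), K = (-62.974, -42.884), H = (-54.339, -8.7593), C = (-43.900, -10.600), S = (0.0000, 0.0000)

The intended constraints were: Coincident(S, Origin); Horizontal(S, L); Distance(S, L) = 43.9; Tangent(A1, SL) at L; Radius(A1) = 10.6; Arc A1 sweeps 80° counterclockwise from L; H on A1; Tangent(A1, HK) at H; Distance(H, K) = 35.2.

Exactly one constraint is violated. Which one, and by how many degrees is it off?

Tangent(A1, HK) at H — off by 4.20°.

S = (0.00, 0.00) ✓; S.y = 0.00, L.y = 0.00 ✓; |SL| = 43.90 ✓; ∠(CL, LS) = 90.00° ✓; |CL| = 10.60 ✓; bearing(C→H) − bearing(C→L) = 80.00° ✓; |CH| = 10.60 ✓; ∠(CH, HK) = 94.20° ✗; |HK| = 35.20 ✓.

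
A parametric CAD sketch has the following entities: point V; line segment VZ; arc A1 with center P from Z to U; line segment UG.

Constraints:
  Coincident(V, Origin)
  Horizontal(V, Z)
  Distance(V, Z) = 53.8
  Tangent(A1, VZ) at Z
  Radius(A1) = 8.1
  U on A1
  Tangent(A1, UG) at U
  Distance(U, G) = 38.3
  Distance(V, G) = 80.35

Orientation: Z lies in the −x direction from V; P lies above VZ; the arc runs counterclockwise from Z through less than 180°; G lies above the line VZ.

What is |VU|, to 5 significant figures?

48.420

V is at the origin; V and Z share the same y with |VZ| = 53.8 and Z on the −x side, so Z = (-53.800, 0.0000). Since A1 is tangent to VZ there, PZ ⟂ VZ, so P = Z + (0, 8.1) = (-53.800, 8.1000). Since PU ⟂ UG (tangency), |PG| = √(8.1² + 38.3²) = 39.147 regardless of where U sits on A1. So G lies on both circle(V, 80.35) and circle(P, 39.147); the above-VZ intersection is G = (-66.472, 45.139). U is the foot of the tangent from G: U = (-46.845, 12.251).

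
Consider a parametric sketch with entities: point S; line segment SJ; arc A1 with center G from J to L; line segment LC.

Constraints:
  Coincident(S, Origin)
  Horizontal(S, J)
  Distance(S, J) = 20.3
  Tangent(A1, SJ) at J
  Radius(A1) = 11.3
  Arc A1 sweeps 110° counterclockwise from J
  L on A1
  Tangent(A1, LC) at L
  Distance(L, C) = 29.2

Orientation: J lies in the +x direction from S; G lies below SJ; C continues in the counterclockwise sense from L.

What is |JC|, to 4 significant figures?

42.61

S is at the origin; SJ is horizontal with |SJ| = 20.3 and J on the +x side, so J = (20.30, 0.000). Tangency of A1 to SJ means the radius GJ is perpendicular to SJ, so G = J + (0, -11.3) = (20.30, -11.30). On A1, J sits at bearing 90° from G; a 110° counterclockwise sweep puts L at bearing 200°, so L = G + 11.3·(cos 200°, sin 200°) = (9.681, -15.16). Tangency of A1 to LC means the radius GL is perpendicular to LC, so LC runs along (−sin 200°, cos 200°); with |LC| = 29.2, C = (19.67, -42.60). Then |JC| = |C − J| = 42.61.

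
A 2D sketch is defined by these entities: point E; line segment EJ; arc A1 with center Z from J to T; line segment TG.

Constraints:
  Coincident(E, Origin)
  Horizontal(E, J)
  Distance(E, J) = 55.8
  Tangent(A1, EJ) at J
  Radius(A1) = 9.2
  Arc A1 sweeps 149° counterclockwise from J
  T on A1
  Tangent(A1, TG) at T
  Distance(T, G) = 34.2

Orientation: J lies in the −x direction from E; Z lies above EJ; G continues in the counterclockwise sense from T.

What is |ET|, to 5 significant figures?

53.844

E is at the origin; EJ is horizontal with |EJ| = 55.8 and J on the −x side, so J = (-55.800, 0.0000). A1 meets EJ tangentially, so ZJ is at right angles to EJ, so Z = J + (0, 9.2) = (-55.800, 9.2000). On A1, J sits at bearing -90° from Z; a 149° counterclockwise sweep puts T at bearing 59°, so T = Z + 9.2·(cos 59°, sin 59°) = (-51.062, 17.086). Then |ET| = |T − E| = 53.844.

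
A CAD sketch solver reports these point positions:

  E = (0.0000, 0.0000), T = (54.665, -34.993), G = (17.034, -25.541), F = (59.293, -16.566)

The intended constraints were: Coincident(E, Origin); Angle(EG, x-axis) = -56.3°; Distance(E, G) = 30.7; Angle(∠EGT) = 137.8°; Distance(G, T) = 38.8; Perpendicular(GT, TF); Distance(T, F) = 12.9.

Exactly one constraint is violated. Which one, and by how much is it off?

Distance(T, F) = 12.9 — off by 6.10.

E = (0.00, 0.00) ✓; EG at -56.30° ✓; |EG| = 30.70 ✓; ∠EGT = 137.8° ✓; |GT| = 38.80 ✓; ∠(GT, TF) = 90.00° ✓; |TF| = 19.00 ✗.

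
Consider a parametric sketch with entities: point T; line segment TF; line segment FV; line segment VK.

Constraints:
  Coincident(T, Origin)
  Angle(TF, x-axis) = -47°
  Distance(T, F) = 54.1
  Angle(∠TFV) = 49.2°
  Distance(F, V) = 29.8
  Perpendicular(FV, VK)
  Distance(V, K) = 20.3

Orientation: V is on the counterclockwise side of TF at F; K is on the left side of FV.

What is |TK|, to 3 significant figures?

21.4

T is at the origin; TF runs at -47.0° with length 54.1, so F = 54.1·(cos -47.0°, sin -47.0°) = (36.9, -39.6). ∠TFV = 49.2°, so FV runs at -47.0° + (180° − 49.2°) = 83.8° from the x-axis; with |FV| = 29.8, V = F + 29.8·(cos 83.8°, sin 83.8°) = (40.1, -9.94). The perpendicularity gives VK at right angles to FV; with |VK| = 20.3 on the left of FV, K = V + 20.3·(-0.994, 0.108) = (19.9, -7.75). Then |TK| = |K − T| = 21.4.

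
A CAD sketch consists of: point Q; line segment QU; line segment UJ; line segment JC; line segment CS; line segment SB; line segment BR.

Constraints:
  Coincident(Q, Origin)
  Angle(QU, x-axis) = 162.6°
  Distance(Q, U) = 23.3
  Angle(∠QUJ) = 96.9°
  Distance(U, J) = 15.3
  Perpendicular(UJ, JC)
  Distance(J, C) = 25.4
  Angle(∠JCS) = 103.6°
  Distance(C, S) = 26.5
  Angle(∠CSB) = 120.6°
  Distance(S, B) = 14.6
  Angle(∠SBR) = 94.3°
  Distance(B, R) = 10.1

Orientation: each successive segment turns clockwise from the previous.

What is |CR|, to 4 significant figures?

31.53

Q is at the origin; QU runs at 162.6° with length 23.3, so U = (-22.23, 6.968). ∠QUJ = 96.9° gives UJ at 79.50° from the x-axis; with |UJ| = 15.3, J = (-19.45, 22.01). The perpendicularity gives JC at right angles to UJ, so JC runs at -10.50°; with |JC| = 25.4, C = (5.529, 17.38). ∠JCS = 103.6° gives CS at -86.90° from the x-axis; with |CS| = 26.5, S = (6.962, -9.079). ∠CSB = 120.6° gives SB at -146.3° from the x-axis; with |SB| = 14.6, B = (-5.184, -17.18). ∠SBR = 94.3° gives BR at 128.0° from the x-axis; with |BR| = 10.1, R = (-11.40, -9.220). Then |CR| = |R − C| = 31.53.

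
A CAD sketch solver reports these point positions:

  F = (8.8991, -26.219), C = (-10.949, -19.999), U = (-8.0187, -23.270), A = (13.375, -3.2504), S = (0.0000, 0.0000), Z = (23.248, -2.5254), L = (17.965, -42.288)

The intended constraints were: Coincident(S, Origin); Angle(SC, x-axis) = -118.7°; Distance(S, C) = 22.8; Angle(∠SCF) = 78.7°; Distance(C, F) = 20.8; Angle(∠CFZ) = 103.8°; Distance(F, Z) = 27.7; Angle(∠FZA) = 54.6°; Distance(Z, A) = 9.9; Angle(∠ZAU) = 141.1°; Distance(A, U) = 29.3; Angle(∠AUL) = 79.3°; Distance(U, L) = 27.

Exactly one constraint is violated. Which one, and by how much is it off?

Distance(U, L) = 27 — off by 5.20.

S = (0.00, 0.00) ✓; SC at -118.7° ✓; |SC| = 22.80 ✓; ∠SCF = 78.70° ✓; |CF| = 20.80 ✓; ∠CFZ = 103.8° ✓; |FZ| = 27.70 ✓; ∠FZA = 54.60° ✓; |ZA| = 9.900 ✓; ∠ZAU = 141.1° ✓; |AU| = 29.30 ✓; ∠AUL = 79.30° ✓; |UL| = 32.20 ✗.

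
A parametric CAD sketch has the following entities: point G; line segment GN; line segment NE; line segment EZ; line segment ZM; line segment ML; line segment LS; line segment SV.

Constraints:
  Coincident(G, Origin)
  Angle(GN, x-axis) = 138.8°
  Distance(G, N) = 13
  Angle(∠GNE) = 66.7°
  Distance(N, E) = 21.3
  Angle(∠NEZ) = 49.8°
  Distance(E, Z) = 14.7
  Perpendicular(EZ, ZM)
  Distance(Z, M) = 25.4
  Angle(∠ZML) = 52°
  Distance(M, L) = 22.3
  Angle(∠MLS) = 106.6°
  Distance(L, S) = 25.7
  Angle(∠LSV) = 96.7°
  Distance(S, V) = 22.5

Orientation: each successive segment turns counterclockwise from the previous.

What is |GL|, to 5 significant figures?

23.500

G is at the origin; GN runs at 138.8° with length 13.0, so N = (-9.7814, 8.5630). ∠GNE = 66.7° gives NE at -107.90° from the x-axis; with |NE| = 21.3, E = (-16.328, -11.706). ∠NEZ = 49.8° gives EZ at 22.300° from the x-axis; with |EZ| = 14.7, Z = (-2.7275, -6.1280). EZ ⟂ ZM, so ZM runs at 112.30°; with |ZM| = 25.4, M = (-12.366, 17.372). ∠ZML = 52.0° gives ML at -119.70° from the x-axis; with |ML| = 22.3, L = (-23.414, -1.9981). Then |GL| = |L − G| = 23.500.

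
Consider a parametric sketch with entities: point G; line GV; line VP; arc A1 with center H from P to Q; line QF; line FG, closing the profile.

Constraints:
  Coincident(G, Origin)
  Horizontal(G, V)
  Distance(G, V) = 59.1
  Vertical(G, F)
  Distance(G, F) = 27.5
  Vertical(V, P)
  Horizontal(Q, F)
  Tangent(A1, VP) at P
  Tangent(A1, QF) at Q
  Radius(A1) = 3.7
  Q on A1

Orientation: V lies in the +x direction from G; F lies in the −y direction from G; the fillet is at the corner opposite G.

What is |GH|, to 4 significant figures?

60.30

G is at the origin; GV is horizontal with |GV| = 59.1 and V on the +x side, so V = (59.10, 0.000). GF is vertical with |GF| = 27.5 and F on the −y side, so F = (0.000, -27.50). The virtual corner opposite G is at (59.10, -27.50). The tangent condition forces HP to be normal to VP and the tangent condition forces HQ to be normal to QF, with radius 3.7, so the center H sits 3.7 in from both sides at H = (55.40, -23.80). Then |GH| = |H − G| = 60.30.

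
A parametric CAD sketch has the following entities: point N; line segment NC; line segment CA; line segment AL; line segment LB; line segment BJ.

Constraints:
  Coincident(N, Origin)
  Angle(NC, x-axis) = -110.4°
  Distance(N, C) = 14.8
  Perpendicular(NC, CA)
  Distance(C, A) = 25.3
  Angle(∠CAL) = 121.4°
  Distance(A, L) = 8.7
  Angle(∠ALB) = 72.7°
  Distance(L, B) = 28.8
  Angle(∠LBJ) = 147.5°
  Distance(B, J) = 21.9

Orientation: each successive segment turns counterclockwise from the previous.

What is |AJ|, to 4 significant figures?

44.82

∠ALB = 72.7° gives LB at 145.5° from the x-axis; with |LB| = 28.8, B = (1.656, -0.9980). ∠LBJ = 147.5° gives BJ at 178.0° from the x-axis; with |BJ| = 21.9, J = (-20.23, -0.2337). Then |AJ| = |J − A| = 44.82.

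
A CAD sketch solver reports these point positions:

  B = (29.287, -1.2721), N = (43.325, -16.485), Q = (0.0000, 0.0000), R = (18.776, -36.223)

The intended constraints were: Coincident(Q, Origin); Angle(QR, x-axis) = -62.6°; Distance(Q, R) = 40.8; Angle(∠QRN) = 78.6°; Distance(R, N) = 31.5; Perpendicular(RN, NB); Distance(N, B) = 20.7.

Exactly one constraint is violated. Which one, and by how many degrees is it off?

Perpendicular(RN, NB) — off by 3.90°.

Q = (0.00, 0.00) ✓; QR at -62.60° ✓; |QR| = 40.80 ✓; ∠QRN = 78.60° ✓; |RN| = 31.50 ✓; ∠(RN, NB) = 93.90° ✗; |NB| = 20.70 ✓.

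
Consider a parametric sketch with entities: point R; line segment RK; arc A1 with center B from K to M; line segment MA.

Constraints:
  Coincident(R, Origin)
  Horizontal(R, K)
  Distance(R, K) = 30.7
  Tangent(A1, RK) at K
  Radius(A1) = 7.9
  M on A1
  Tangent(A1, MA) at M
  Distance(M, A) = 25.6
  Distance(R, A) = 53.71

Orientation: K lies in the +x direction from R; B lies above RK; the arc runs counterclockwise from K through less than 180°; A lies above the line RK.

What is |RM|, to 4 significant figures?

38.95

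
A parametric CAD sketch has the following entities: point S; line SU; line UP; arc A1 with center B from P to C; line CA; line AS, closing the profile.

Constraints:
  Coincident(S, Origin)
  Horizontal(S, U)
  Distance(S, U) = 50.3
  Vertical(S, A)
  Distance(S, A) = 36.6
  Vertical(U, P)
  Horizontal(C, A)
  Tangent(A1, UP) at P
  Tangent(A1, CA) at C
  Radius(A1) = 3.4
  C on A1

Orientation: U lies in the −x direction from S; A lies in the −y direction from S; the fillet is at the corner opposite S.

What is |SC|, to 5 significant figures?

59.491

S is at the origin; S and U share the same y with |SU| = 50.3 and U on the −x side, so U = (-50.300, 0.0000). SA is vertical with |SA| = 36.6 and A on the −y side, so A = (0.0000, -36.600). The virtual corner opposite S is at (-50.300, -36.600). Since A1 is tangent to UP there, BP ⟂ UP and A1 meets CA tangentially, so BC is at right angles to CA, with radius 3.4, so the center B sits 3.4 in from both sides at B = (-46.900, -33.200). That places the tangent points at P = (-50.300, -33.200) on UP and C = (-46.900, -36.600) on CA. Then |SC| = |C − S| = 59.491.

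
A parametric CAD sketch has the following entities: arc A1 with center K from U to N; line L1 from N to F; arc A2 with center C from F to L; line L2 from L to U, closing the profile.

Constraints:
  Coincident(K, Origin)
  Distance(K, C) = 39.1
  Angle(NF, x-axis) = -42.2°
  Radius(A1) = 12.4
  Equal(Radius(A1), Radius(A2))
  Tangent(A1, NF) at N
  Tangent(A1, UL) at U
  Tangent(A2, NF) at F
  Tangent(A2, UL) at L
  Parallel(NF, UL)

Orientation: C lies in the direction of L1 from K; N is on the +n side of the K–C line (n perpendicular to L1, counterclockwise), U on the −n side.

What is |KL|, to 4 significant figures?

41.02

Tangency of A1 to both parallel lines with radius 12.4 puts N and U at K ± 12.4·n: N = (8.329, 9.186), U = (-8.329, -9.186). Equal radii place F and L the same way about C: F = C + 12.4·n = (37.29, -17.08), L = C − 12.4·n = (20.64, -35.45). Then |KL| = |L − K| = 41.02.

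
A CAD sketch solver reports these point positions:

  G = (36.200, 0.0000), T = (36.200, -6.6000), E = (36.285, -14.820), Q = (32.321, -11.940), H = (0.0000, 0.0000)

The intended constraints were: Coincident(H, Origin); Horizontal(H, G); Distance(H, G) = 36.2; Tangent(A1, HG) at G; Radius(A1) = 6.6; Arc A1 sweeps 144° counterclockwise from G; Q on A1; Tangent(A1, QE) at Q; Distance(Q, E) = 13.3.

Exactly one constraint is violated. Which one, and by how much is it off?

Distance(Q, E) = 13.3 — off by 8.40.

H = (0.00, 0.00) ✓; H.y = 0.00, G.y = 0.00 ✓; |HG| = 36.20 ✓; ∠(TG, GH) = 90.00° ✓; |TG| = 6.600 ✓; bearing(T→Q) − bearing(T→G) = 144.0° ✓; |TQ| = 6.600 ✓; ∠(TQ, QE) = 90.01° ✓; |QE| = 4.900 ✗.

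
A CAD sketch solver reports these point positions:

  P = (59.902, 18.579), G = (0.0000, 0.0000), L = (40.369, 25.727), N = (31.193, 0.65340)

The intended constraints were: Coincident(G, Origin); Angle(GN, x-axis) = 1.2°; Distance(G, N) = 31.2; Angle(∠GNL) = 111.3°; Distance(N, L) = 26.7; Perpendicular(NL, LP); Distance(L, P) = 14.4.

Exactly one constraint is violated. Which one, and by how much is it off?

Distance(L, P) = 14.4 — off by 6.40.

G = (0.00, 0.00) ✓; GN at 1.200° ✓; |GN| = 31.20 ✓; ∠GNL = 111.3° ✓; |NL| = 26.70 ✓; ∠(NL, LP) = 90.00° ✓; |LP| = 20.80 ✗.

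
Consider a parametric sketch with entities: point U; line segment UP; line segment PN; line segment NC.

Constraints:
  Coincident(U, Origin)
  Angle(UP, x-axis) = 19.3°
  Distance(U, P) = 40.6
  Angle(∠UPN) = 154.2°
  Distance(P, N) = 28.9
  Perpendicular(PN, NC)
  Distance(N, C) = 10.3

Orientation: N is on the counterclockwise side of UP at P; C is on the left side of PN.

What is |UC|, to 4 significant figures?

65.87

U is at the origin; UP runs at 19.3° with length 40.6, so P = 40.6·(cos 19.3°, sin 19.3°) = (38.32, 13.42). ∠UPN = 154.2°, so PN runs at 19.3° + (180° − 154.2°) = 45.10° from the x-axis; with |PN| = 28.9, N = P + 28.9·(cos 45.10°, sin 45.10°) = (58.72, 33.89). The perpendicularity gives NC at right angles to PN; with |NC| = 10.3 on the left of PN, C = N + 10.3·(-0.7083, 0.7059) = (51.42, 41.16). Then |UC| = |C − U| = 65.87.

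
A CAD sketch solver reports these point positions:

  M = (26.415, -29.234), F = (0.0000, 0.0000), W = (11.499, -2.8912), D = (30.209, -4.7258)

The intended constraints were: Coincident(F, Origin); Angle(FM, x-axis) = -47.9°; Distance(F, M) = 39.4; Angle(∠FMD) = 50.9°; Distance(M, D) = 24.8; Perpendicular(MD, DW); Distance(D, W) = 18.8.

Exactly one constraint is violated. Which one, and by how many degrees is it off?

Perpendicular(MD, DW) — off by 3.20°.

F = (0.00, 0.00) ✓; FM at -47.90° ✓; |FM| = 39.40 ✓; ∠FMD = 50.90° ✓; |MD| = 24.80 ✓; ∠(MD, DW) = 93.20° ✗; |DW| = 18.80 ✓.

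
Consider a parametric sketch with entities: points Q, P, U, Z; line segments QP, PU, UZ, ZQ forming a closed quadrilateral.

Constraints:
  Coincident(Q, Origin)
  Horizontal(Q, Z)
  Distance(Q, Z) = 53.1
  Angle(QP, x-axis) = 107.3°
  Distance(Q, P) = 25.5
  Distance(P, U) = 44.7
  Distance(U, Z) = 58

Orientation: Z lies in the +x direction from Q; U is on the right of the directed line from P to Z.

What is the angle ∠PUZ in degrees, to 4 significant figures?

77.90°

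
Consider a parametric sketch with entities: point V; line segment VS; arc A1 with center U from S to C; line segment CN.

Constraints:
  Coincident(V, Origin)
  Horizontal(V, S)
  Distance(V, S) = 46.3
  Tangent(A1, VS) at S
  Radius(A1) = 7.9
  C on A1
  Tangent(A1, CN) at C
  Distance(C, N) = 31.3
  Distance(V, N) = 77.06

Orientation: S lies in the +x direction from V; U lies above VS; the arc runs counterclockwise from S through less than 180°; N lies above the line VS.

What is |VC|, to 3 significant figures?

52.6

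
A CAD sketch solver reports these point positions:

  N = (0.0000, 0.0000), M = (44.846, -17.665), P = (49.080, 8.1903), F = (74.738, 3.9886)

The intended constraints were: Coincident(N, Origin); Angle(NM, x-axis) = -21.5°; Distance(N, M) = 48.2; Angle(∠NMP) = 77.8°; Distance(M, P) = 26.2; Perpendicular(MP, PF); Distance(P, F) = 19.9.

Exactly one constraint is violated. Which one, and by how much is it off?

Distance(P, F) = 19.9 — off by 6.10.

N = (0.00, 0.00) ✓; NM at -21.50° ✓; |NM| = 48.20 ✓; ∠NMP = 77.80° ✓; |MP| = 26.20 ✓; ∠(MP, PF) = 90.00° ✓; |PF| = 26.00 ✗.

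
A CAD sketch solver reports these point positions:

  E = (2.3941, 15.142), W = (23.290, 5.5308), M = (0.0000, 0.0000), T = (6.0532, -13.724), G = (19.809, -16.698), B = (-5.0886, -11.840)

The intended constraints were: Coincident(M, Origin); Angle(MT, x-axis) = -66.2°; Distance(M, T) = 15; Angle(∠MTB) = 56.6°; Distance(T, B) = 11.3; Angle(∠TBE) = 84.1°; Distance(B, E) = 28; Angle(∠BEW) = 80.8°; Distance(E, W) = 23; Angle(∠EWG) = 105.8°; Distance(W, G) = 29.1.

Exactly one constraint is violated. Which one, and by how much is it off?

Distance(W, G) = 29.1 — off by 6.60.

M = (0.00, 0.00) ✓; MT at -66.20° ✓; |MT| = 15.00 ✓; ∠MTB = 56.60° ✓; |TB| = 11.30 ✓; ∠TBE = 84.10° ✓; |BE| = 28.00 ✓; ∠BEW = 80.80° ✓; |EW| = 23.00 ✓; ∠EWG = 105.8° ✓; |WG| = 22.50 ✗.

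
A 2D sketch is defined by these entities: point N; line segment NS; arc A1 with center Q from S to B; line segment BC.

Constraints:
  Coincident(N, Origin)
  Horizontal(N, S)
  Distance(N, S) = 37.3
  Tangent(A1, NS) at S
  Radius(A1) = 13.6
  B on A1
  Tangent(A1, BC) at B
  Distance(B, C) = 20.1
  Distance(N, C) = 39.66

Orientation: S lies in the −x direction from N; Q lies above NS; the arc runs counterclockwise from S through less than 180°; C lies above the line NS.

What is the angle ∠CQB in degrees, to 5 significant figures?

55.917°

Checks: N = (0.00, 0.00) ✓; |QB| = 13.60 ✓; ∠(QB, BC) = 90.00° ✓; |BC| = 20.10 ✓; |NC| = 39.66 ✓.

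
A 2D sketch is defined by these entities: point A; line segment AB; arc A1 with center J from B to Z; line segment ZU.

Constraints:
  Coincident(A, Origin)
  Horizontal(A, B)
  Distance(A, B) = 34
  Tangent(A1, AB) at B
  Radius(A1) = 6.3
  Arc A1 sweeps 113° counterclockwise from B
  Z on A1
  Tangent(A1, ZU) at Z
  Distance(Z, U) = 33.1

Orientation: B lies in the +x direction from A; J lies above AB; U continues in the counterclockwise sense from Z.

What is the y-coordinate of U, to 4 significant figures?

39.23

On A1, B sits at bearing -90° from J; a 113° counterclockwise sweep puts Z at bearing 23°, so Z = J + 6.3·(cos 23°, sin 23°) = (39.80, 8.762). Tangency of A1 to ZU means the radius JZ is perpendicular to ZU, so ZU runs along (−sin 23°, cos 23°); with |ZU| = 33.1, U = (26.87, 39.23). So U.y = 39.23.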